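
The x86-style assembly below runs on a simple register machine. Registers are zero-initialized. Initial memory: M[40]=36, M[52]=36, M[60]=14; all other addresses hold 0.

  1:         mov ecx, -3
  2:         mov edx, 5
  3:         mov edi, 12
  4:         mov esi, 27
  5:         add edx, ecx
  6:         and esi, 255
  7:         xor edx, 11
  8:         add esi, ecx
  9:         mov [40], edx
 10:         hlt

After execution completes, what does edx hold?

9

mov ecx, -3 → ecx=-3
mov edx, 5 → edx=5
mov edi, 12 → edi=12
mov esi, 27 → esi=27
add edx, ecx → edx=5+(-3)=2
and esi, 255 → esi=27&255=27
xor edx, 11 → edx=2^11=9
add esi, ecx → esi=27+(-3)=24
mov [40], edx → M[40]=9
halt.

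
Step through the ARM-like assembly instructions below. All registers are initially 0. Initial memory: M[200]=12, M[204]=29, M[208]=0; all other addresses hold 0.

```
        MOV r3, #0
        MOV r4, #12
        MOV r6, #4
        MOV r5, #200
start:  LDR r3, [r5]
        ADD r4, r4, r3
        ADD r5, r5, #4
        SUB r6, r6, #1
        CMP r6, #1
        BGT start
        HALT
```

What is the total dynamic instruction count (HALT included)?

after MOV r3, #0: r3=0
after MOV r4, #12: r4=12
after MOV r6, #4: r6=4
after MOV r5, #200: r5=200
after LDR r3, [r5]: r3=M[200]=12
after ADD r4, r4, r3: r4=12+12=24
after ADD r5, r5, #4: r5=200+4=204
after SUB r6, r6, #1: r6=4-1=3
CMP r6, #1  (cmp 3,1)
BGT start: taken
after LDR r3, [r5]: r3=M[204]=29
after ADD r4, r4, r3: r4=24+29=53
after ADD r5, r5, #4: r5=204+4=208
after SUB r6, r6, #1: r6=3-1=2
CMP r6, #1  (cmp 2,1)
BGT start: taken
after LDR r3, [r5]: r3=M[208]=0
after ADD r4, r4, r3: r4=53+0=53
after ADD r5, r5, #4: r5=208+4=212
after SUB r6, r6, #1: r6=2-1=1
CMP r6, #1  (cmp 1,1)
BGT start: not taken
halt.
Total executed instructions: 23.

23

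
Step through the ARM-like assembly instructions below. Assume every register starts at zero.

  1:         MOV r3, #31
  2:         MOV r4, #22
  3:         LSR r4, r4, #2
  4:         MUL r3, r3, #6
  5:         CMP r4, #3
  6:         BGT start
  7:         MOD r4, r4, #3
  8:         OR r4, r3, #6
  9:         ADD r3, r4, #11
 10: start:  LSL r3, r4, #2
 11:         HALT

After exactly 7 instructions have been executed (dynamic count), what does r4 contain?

after MOV r3, #31: r3=31
after MOV r4, #22: r4=22
after LSR r4, r4, #2: r4=22>>2=5
after MUL r3, r3, #6: r3=31*6=186
CMP r4, #3  (cmp 5,3)
BGT start: taken
after LSL r3, r4, #2: r3=5<<2=20
After step 7: r4 = 5.

5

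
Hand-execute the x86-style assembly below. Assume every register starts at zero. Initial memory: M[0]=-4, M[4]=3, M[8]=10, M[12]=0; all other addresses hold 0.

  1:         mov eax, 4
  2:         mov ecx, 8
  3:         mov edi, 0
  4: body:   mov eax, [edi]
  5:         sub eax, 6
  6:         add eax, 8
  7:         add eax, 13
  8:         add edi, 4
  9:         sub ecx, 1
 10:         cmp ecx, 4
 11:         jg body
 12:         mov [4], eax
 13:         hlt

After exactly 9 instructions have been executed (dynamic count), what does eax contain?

eax=4
ecx=8
edi=0
eax=M[0]=-4
eax=(-4)-6=-10
eax=(-10)+8=-2
eax=(-2)+13=11
edi=0+4=4
ecx=8-1=7
After step 9: eax = 11.

11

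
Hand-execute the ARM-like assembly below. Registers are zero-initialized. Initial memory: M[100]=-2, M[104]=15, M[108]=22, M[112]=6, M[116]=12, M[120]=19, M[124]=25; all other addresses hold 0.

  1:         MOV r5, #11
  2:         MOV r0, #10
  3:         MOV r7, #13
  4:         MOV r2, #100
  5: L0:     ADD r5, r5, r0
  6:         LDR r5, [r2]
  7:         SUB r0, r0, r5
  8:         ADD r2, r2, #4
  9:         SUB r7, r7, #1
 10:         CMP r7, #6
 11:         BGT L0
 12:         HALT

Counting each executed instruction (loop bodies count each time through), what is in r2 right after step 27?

r5=11
r0=10
r7=13
r2=100
r5=11+10=21
r5=M[100]=-2
r0=10-(-2)=12
r2=100+4=104
r7=13-1=12
CMP r7, #6  (cmp 12,6)
BGT L0: taken
r5=(-2)+12=10
r5=M[104]=15
r0=12-15=-3
r2=104+4=108
r7=12-1=11
CMP r7, #6  (cmp 11,6)
BGT L0: taken
r5=15+(-3)=12
r5=M[108]=22
r0=(-3)-22=-25
r2=108+4=112
r7=11-1=10
CMP r7, #6  (cmp 10,6)
BGT L0: taken
r5=22+(-25)=-3
r5=M[112]=6
After step 27: r2 = 112.

112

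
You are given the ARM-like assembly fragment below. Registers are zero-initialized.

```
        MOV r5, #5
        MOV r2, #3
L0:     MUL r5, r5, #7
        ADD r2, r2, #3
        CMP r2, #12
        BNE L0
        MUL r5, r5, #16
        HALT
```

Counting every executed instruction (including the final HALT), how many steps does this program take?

16

r5=5
r2=3
r5=5*7=35
r2=3+3=6
CMP r2, #12  (cmp 6,12)
BNE L0: taken
r5=35*7=245
r2=6+3=9
CMP r2, #12  (cmp 9,12)
BNE L0: taken
r5=245*7=1715
r2=9+3=12
CMP r2, #12  (cmp 12,12)
BNE L0: not taken
r5=1715*16=27440
halt.
Total executed instructions: 16.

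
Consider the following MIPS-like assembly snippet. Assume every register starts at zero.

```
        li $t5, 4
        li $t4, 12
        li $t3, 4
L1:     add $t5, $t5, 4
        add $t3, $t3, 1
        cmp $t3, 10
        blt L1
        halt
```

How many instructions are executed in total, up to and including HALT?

28

li $t5, 4 → $t5=4
li $t4, 12 → $t4=12
li $t3, 4 → $t3=4
add $t5, $t5, 4 → $t5=4+4=8
add $t3, $t3, 1 → $t3=4+1=5
cmp $t3, 10  (cmp 5,10)
blt L1: taken
add $t5, $t5, 4 → $t5=8+4=12
add $t3, $t3, 1 → $t3=5+1=6
cmp $t3, 10  (cmp 6,10)
blt L1: taken
add $t5, $t5, 4 → $t5=12+4=16
add $t3, $t3, 1 → $t3=6+1=7
cmp $t3, 10  (cmp 7,10)
blt L1: taken
add $t5, $t5, 4 → $t5=16+4=20
add $t3, $t3, 1 → $t3=7+1=8
cmp $t3, 10  (cmp 8,10)
blt L1: taken
add $t5, $t5, 4 → $t5=20+4=24
add $t3, $t3, 1 → $t3=8+1=9
cmp $t3, 10  (cmp 9,10)
blt L1: taken
add $t5, $t5, 4 → $t5=24+4=28
add $t3, $t3, 1 → $t3=9+1=10
cmp $t3, 10  (cmp 10,10)
blt L1: not taken
halt.
Total executed instructions: 28.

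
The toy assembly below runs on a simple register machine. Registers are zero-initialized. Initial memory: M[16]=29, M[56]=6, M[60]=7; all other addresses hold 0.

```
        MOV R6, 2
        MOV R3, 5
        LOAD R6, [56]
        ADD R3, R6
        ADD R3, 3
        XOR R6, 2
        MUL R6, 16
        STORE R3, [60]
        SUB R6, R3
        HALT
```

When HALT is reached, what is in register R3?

MOV R6, 2 → R6=2
MOV R3, 5 → R3=5
LOAD R6, [56] → R6=M[56]=6
ADD R3, R6 → R3=5+6=11
ADD R3, 3 → R3=11+3=14
XOR R6, 2 → R6=6^2=4
MUL R6, 16 → R6=4*16=64
STORE R3, [60] → M[60]=14
SUB R6, R3 → R6=64-14=50
halt.

14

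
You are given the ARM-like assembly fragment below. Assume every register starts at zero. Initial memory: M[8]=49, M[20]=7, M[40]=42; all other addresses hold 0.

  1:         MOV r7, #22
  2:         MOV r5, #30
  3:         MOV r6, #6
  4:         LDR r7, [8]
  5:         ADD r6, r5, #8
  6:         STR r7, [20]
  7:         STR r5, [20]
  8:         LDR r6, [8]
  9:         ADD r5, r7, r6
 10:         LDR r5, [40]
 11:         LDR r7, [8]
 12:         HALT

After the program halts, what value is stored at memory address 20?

after MOV r7, #22: r7=22
after MOV r5, #30: r5=30
after MOV r6, #6: r6=6
after LDR r7, [8]: r7=M[8]=49
after ADD r6, r5, #8: r6=30+8=38
STR r7, [20] → M[20]=49
STR r5, [20] → M[20]=30
after LDR r6, [8]: r6=M[8]=49
after ADD r5, r7, r6: r5=49+49=98
after LDR r5, [40]: r5=M[40]=42
after LDR r7, [8]: r7=M[8]=49
halt.

30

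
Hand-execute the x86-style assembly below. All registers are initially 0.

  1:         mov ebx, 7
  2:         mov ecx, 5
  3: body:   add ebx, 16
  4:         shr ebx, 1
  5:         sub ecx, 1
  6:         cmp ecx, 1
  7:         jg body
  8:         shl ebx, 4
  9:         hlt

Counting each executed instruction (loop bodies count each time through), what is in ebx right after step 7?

11

ebx=7
ecx=5
ebx=7+16=23
ebx=23>>1=11
ecx=5-1=4
cmp ecx, 1  (cmp 4,1)
jg body: taken
After step 7: ebx = 11.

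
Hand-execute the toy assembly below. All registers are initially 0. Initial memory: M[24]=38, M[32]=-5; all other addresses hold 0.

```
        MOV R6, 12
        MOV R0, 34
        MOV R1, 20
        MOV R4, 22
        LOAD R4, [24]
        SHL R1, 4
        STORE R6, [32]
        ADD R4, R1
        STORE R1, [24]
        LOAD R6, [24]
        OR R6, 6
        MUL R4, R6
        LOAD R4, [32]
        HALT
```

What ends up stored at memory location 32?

R6=12
R0=34
R1=20
R4=22
R4=M[24]=38
R1=20<<4=320
STORE R6, [32] → M[32]=12
R4=38+320=358
STORE R1, [24] → M[24]=320
R6=M[24]=320
R6=320|6=326
R4=358*326=116708
R4=M[32]=12
halt.

12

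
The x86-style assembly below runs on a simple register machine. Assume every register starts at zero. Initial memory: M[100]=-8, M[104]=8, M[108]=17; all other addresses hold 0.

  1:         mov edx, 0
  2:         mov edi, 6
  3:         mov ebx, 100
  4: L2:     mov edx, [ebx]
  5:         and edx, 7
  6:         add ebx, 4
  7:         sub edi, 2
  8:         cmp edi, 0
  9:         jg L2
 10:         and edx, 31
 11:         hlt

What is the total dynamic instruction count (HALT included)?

23

edx=0
edi=6
ebx=100
edx=M[100]=-8
edx=(-8)&7=0
ebx=100+4=104
edi=6-2=4
cmp edi, 0  (cmp 4,0)
jg L2: taken
edx=M[104]=8
edx=8&7=0
ebx=104+4=108
edi=4-2=2
cmp edi, 0  (cmp 2,0)
jg L2: taken
edx=M[108]=17
edx=17&7=1
ebx=108+4=112
edi=2-2=0
cmp edi, 0  (cmp 0,0)
jg L2: not taken
edx=1&31=1
halt.
Total executed instructions: 23.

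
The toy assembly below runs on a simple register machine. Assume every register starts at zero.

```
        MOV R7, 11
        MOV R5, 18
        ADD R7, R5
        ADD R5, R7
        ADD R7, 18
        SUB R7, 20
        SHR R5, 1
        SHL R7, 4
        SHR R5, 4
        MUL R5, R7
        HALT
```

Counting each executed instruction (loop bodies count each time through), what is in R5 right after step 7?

MOV R7, 11 → R7=11
MOV R5, 18 → R5=18
ADD R7, R5 → R7=11+18=29
ADD R5, R7 → R5=18+29=47
ADD R7, 18 → R7=29+18=47
SUB R7, 20 → R7=47-20=27
SHR R5, 1 → R5=47>>1=23
After step 7: R5 = 23.

23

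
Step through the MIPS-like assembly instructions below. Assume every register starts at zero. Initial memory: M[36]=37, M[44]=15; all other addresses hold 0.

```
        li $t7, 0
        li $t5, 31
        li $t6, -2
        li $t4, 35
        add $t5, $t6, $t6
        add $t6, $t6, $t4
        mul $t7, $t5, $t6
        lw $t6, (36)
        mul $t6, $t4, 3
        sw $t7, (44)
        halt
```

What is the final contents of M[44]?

-132

$t7=0
$t5=31
$t6=-2
$t4=35
$t5=(-2)+(-2)=-4
$t6=(-2)+35=33
$t7=(-4)*33=-132
$t6=M[36]=37
$t6=35*3=105
sw $t7, (44) → M[44]=-132
halt.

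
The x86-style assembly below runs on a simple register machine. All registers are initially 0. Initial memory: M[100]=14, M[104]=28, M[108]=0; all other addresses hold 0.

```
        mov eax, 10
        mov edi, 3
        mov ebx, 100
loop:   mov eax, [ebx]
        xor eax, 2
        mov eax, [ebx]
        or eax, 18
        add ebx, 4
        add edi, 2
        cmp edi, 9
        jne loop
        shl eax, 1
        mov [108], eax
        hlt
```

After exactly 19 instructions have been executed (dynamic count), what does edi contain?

7

eax=10
edi=3
ebx=100
eax=M[100]=14
eax=14^2=12
eax=M[100]=14
eax=14|18=30
ebx=100+4=104
edi=3+2=5
cmp edi, 9  (cmp 5,9)
jne loop: taken
eax=M[104]=28
eax=28^2=30
eax=M[104]=28
eax=28|18=30
ebx=104+4=108
edi=5+2=7
cmp edi, 9  (cmp 7,9)
jne loop: taken
After step 19: edi = 7.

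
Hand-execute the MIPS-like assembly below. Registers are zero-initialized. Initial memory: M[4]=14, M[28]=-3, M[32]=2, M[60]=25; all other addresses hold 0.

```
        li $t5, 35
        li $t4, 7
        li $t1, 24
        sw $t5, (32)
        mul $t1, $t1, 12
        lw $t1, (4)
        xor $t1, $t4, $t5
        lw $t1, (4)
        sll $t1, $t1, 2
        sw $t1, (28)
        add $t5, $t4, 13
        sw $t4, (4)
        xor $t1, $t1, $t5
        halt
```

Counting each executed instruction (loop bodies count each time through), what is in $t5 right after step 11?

$t5=35
$t4=7
$t1=24
sw $t5, (32) → M[32]=35
$t1=24*12=288
$t1=M[4]=14
$t1=7^35=36
$t1=M[4]=14
$t1=14<<2=56
sw $t1, (28) → M[28]=56
$t5=7+13=20
After step 11: $t5 = 20.

20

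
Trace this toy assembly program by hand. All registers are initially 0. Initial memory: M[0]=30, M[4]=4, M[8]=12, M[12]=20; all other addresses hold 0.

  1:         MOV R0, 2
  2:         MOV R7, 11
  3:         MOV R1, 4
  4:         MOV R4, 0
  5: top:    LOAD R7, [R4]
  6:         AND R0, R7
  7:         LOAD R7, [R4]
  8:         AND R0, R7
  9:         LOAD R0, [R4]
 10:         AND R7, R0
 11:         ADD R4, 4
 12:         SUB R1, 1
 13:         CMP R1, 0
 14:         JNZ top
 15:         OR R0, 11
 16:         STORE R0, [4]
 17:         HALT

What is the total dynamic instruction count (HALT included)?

MOV R0, 2 → R0=2
MOV R7, 11 → R7=11
MOV R1, 4 → R1=4
MOV R4, 0 → R4=0
LOAD R7, [R4] → R7=M[0]=30
AND R0, R7 → R0=2&30=2
LOAD R7, [R4] → R7=M[0]=30
AND R0, R7 → R0=2&30=2
LOAD R0, [R4] → R0=M[0]=30
AND R7, R0 → R7=30&30=30
ADD R4, 4 → R4=0+4=4
SUB R1, 1 → R1=4-1=3
CMP R1, 0  (cmp 3,0)
JNZ top: taken
LOAD R7, [R4] → R7=M[4]=4
AND R0, R7 → R0=30&4=4
LOAD R7, [R4] → R7=M[4]=4
AND R0, R7 → R0=4&4=4
LOAD R0, [R4] → R0=M[4]=4
AND R7, R0 → R7=4&4=4
ADD R4, 4 → R4=4+4=8
SUB R1, 1 → R1=3-1=2
CMP R1, 0  (cmp 2,0)
JNZ top: taken
LOAD R7, [R4] → R7=M[8]=12
AND R0, R7 → R0=4&12=4
LOAD R7, [R4] → R7=M[8]=12
AND R0, R7 → R0=4&12=4
LOAD R0, [R4] → R0=M[8]=12
AND R7, R0 → R7=12&12=12
ADD R4, 4 → R4=8+4=12
SUB R1, 1 → R1=2-1=1
CMP R1, 0  (cmp 1,0)
JNZ top: taken
LOAD R7, [R4] → R7=M[12]=20
AND R0, R7 → R0=12&20=4
LOAD R7, [R4] → R7=M[12]=20
AND R0, R7 → R0=4&20=4
LOAD R0, [R4] → R0=M[12]=20
AND R7, R0 → R7=20&20=20
ADD R4, 4 → R4=12+4=16
SUB R1, 1 → R1=1-1=0
CMP R1, 0  (cmp 0,0)
JNZ top: not taken
OR R0, 11 → R0=20|11=31
STORE R0, [4] → M[4]=31
halt.
Total executed instructions: 47.

47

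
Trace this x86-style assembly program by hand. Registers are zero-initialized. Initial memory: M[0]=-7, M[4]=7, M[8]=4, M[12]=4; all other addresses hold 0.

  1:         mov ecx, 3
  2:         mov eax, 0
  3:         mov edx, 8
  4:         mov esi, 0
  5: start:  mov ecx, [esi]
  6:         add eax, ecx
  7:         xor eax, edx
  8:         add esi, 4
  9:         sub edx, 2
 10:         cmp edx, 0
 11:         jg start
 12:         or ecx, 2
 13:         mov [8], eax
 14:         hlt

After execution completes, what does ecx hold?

6

after mov ecx, 3: ecx=3
after mov eax, 0: eax=0
after mov edx, 8: edx=8
after mov esi, 0: esi=0
after mov ecx, [esi]: ecx=M[0]=-7
after add eax, ecx: eax=0+(-7)=-7
after xor eax, edx: eax=(-7)^8=-15
after add esi, 4: esi=0+4=4
after sub edx, 2: edx=8-2=6
cmp edx, 0  (cmp 6,0)
jg start: taken
after mov ecx, [esi]: ecx=M[4]=7
after add eax, ecx: eax=(-15)+7=-8
after xor eax, edx: eax=(-8)^6=-2
after add esi, 4: esi=4+4=8
after sub edx, 2: edx=6-2=4
cmp edx, 0  (cmp 4,0)
jg start: taken
after mov ecx, [esi]: ecx=M[8]=4
after add eax, ecx: eax=(-2)+4=2
after xor eax, edx: eax=2^4=6
after add esi, 4: esi=8+4=12
after sub edx, 2: edx=4-2=2
cmp edx, 0  (cmp 2,0)
jg start: taken
after mov ecx, [esi]: ecx=M[12]=4
after add eax, ecx: eax=6+4=10
after xor eax, edx: eax=10^2=8
after add esi, 4: esi=12+4=16
after sub edx, 2: edx=2-2=0
cmp edx, 0  (cmp 0,0)
jg start: not taken
after or ecx, 2: ecx=4|2=6
mov [8], eax → M[8]=8
halt.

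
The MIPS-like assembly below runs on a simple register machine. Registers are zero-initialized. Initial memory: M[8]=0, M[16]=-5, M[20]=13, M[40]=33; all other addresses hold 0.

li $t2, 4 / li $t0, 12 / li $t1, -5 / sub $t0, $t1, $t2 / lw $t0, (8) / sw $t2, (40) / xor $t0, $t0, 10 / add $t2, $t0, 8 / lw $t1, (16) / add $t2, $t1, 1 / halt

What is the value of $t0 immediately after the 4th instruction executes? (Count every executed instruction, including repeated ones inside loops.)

-9

$t2=4
$t0=12
$t1=-5
$t0=(-5)-4=-9
After step 4: $t0 = -9.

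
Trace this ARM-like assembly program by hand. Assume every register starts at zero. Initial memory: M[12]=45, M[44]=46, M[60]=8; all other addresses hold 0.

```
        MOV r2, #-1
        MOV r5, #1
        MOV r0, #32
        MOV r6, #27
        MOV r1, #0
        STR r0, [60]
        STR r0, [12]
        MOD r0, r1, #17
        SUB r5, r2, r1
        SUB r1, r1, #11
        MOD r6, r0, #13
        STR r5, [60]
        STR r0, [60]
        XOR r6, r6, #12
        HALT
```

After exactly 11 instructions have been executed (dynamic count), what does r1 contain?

after MOV r2, #-1: r2=-1
after MOV r5, #1: r5=1
after MOV r0, #32: r0=32
after MOV r6, #27: r6=27
after MOV r1, #0: r1=0
STR r0, [60] → M[60]=32
STR r0, [12] → M[12]=32
after MOD r0, r1, #17: r0=0%17=0
after SUB r5, r2, r1: r5=(-1)-0=-1
after SUB r1, r1, #11: r1=0-11=-11
after MOD r6, r0, #13: r6=0%13=0
After step 11: r1 = -11.

-11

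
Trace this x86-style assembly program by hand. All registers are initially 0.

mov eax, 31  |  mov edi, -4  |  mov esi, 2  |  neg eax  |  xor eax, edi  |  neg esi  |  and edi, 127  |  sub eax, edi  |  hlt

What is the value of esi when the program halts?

-2

after mov eax, 31: eax=31
after mov edi, -4: edi=-4
after mov esi, 2: esi=2
after neg eax: eax=-(31)=-31
after xor eax, edi: eax=(-31)^(-4)=29
after neg esi: esi=-(2)=-2
after and edi, 127: edi=(-4)&127=124
after sub eax, edi: eax=29-124=-95
halt.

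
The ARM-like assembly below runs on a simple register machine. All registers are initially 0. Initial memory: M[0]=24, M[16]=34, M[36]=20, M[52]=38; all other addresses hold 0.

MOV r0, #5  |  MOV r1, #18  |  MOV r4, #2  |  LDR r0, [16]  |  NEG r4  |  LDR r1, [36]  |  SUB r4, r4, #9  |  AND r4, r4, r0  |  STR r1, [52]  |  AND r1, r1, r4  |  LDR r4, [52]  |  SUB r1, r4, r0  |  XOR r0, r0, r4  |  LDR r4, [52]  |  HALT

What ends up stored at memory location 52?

20

MOV r0, #5 → r0=5
MOV r1, #18 → r1=18
MOV r4, #2 → r4=2
LDR r0, [16] → r0=M[16]=34
NEG r4 → r4=-(2)=-2
LDR r1, [36] → r1=M[36]=20
SUB r4, r4, #9 → r4=(-2)-9=-11
AND r4, r4, r0 → r4=(-11)&34=32
STR r1, [52] → M[52]=20
AND r1, r1, r4 → r1=20&32=0
LDR r4, [52] → r4=M[52]=20
SUB r1, r4, r0 → r1=20-34=-14
XOR r0, r0, r4 → r0=34^20=54
LDR r4, [52] → r4=M[52]=20
halt.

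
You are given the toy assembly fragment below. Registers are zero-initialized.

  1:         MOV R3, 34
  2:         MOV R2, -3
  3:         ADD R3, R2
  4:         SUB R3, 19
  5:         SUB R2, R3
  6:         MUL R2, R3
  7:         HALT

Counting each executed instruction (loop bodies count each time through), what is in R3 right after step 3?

MOV R3, 34 → R3=34
MOV R2, -3 → R2=-3
ADD R3, R2 → R3=34+(-3)=31
After step 3: R3 = 31.

31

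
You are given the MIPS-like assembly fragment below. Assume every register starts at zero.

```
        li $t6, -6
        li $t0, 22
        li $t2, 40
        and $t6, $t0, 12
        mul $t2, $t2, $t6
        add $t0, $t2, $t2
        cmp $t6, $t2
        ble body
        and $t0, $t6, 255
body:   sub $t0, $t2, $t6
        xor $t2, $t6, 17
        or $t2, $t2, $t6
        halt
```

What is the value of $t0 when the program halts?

li $t6, -6 → $t6=-6
li $t0, 22 → $t0=22
li $t2, 40 → $t2=40
and $t6, $t0, 12 → $t6=22&12=4
mul $t2, $t2, $t6 → $t2=40*4=160
add $t0, $t2, $t2 → $t0=160+160=320
cmp $t6, $t2  (cmp 4,160)
ble body: taken
sub $t0, $t2, $t6 → $t0=160-4=156
xor $t2, $t6, 17 → $t2=4^17=21
or $t2, $t2, $t6 → $t2=21|4=21
halt.

156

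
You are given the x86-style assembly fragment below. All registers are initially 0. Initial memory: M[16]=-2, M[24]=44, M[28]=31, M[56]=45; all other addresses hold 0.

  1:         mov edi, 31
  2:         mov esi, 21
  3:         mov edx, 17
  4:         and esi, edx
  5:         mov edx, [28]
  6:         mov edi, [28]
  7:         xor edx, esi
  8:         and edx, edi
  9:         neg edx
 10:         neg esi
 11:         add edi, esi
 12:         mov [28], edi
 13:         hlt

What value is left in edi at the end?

14

mov edi, 31 → edi=31
mov esi, 21 → esi=21
mov edx, 17 → edx=17
and esi, edx → esi=21&17=17
mov edx, [28] → edx=M[28]=31
mov edi, [28] → edi=M[28]=31
xor edx, esi → edx=31^17=14
and edx, edi → edx=14&31=14
neg edx → edx=-(14)=-14
neg esi → esi=-(17)=-17
add edi, esi → edi=31+(-17)=14
mov [28], edi → M[28]=14
halt.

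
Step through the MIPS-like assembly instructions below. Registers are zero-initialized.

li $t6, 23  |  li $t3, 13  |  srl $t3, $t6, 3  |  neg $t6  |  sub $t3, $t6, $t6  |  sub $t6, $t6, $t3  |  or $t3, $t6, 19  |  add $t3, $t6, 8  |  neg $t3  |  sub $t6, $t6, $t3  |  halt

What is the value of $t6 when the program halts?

li $t6, 23 → $t6=23
li $t3, 13 → $t3=13
srl $t3, $t6, 3 → $t3=23>>3=2
neg $t6 → $t6=-(23)=-23
sub $t3, $t6, $t6 → $t3=(-23)-(-23)=0
sub $t6, $t6, $t3 → $t6=(-23)-0=-23
or $t3, $t6, 19 → $t3=(-23)|19=-5
add $t3, $t6, 8 → $t3=(-23)+8=-15
neg $t3 → $t3=-(-15)=15
sub $t6, $t6, $t3 → $t6=(-23)-15=-38
halt.

-38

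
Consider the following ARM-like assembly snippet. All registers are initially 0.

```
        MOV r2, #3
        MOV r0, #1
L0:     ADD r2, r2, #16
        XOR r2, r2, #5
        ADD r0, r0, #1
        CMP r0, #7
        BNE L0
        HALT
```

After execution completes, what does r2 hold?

99

r2=3
r0=1
r2=3+16=19
r2=19^5=22
r0=1+1=2
CMP r0, #7  (cmp 2,7)
BNE L0: taken
r2=22+16=38
r2=38^5=35
r0=2+1=3
CMP r0, #7  (cmp 3,7)
BNE L0: taken
r2=35+16=51
r2=51^5=54
r0=3+1=4
CMP r0, #7  (cmp 4,7)
BNE L0: taken
r2=54+16=70
r2=70^5=67
r0=4+1=5
CMP r0, #7  (cmp 5,7)
BNE L0: taken
r2=67+16=83
r2=83^5=86
r0=5+1=6
CMP r0, #7  (cmp 6,7)
BNE L0: taken
r2=86+16=102
r2=102^5=99
r0=6+1=7
CMP r0, #7  (cmp 7,7)
BNE L0: not taken
halt.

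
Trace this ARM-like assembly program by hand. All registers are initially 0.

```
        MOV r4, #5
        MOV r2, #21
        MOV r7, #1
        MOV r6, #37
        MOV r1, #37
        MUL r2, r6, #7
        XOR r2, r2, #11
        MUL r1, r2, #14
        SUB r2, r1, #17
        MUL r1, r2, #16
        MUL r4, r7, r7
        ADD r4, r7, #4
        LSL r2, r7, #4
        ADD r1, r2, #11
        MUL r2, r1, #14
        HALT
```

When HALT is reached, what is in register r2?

r4=5
r2=21
r7=1
r6=37
r1=37
r2=37*7=259
r2=259^11=264
r1=264*14=3696
r2=3696-17=3679
r1=3679*16=58864
r4=1*1=1
r4=1+4=5
r2=1<<4=16
r1=16+11=27
r2=27*14=378
halt.

378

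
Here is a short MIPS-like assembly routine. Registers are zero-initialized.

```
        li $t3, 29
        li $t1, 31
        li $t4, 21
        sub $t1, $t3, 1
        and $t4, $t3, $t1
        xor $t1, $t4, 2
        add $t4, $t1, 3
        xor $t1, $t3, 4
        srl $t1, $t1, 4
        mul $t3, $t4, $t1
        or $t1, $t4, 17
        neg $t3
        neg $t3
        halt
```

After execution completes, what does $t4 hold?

33

li $t3, 29 → $t3=29
li $t1, 31 → $t1=31
li $t4, 21 → $t4=21
sub $t1, $t3, 1 → $t1=29-1=28
and $t4, $t3, $t1 → $t4=29&28=28
xor $t1, $t4, 2 → $t1=28^2=30
add $t4, $t1, 3 → $t4=30+3=33
xor $t1, $t3, 4 → $t1=29^4=25
srl $t1, $t1, 4 → $t1=25>>4=1
mul $t3, $t4, $t1 → $t3=33*1=33
or $t1, $t4, 17 → $t1=33|17=49
neg $t3 → $t3=-(33)=-33
neg $t3 → $t3=-(-33)=33
halt.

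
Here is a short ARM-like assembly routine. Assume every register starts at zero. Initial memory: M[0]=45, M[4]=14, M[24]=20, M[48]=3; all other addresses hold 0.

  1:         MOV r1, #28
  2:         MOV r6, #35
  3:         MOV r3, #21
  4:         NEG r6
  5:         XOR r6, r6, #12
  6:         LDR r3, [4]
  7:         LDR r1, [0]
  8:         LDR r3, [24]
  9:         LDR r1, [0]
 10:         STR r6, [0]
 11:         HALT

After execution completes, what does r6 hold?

-47

r1=28
r6=35
r3=21
r6=-(35)=-35
r6=(-35)^12=-47
r3=M[4]=14
r1=M[0]=45
r3=M[24]=20
r1=M[0]=45
STR r6, [0] → M[0]=-47
halt.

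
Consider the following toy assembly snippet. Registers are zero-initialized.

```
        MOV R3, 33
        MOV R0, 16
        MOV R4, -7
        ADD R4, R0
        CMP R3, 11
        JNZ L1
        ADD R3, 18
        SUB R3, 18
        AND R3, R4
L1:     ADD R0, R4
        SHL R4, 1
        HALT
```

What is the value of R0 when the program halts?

R3=33
R0=16
R4=-7
R4=(-7)+16=9
CMP R3, 11  (cmp 33,11)
JNZ L1: taken
R0=16+9=25
R4=9<<1=18
halt.

25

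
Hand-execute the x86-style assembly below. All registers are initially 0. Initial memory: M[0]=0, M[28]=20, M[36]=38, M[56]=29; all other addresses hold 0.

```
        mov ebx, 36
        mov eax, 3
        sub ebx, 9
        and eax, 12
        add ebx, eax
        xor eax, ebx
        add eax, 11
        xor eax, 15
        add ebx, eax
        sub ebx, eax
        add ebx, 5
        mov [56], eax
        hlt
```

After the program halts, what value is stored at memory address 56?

41

after mov ebx, 36: ebx=36
after mov eax, 3: eax=3
after sub ebx, 9: ebx=36-9=27
after and eax, 12: eax=3&12=0
after add ebx, eax: ebx=27+0=27
after xor eax, ebx: eax=0^27=27
after add eax, 11: eax=27+11=38
after xor eax, 15: eax=38^15=41
after add ebx, eax: ebx=27+41=68
after sub ebx, eax: ebx=68-41=27
after add ebx, 5: ebx=27+5=32
mov [56], eax → M[56]=41
halt.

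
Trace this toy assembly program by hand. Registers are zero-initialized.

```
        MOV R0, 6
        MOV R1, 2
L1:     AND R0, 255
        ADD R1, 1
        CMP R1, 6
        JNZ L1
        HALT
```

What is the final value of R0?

R0=6
R1=2
R0=6&255=6
R1=2+1=3
CMP R1, 6  (cmp 3,6)
JNZ L1: taken
R0=6&255=6
R1=3+1=4
CMP R1, 6  (cmp 4,6)
JNZ L1: taken
R0=6&255=6
R1=4+1=5
CMP R1, 6  (cmp 5,6)
JNZ L1: taken
R0=6&255=6
R1=5+1=6
CMP R1, 6  (cmp 6,6)
JNZ L1: not taken
halt.

6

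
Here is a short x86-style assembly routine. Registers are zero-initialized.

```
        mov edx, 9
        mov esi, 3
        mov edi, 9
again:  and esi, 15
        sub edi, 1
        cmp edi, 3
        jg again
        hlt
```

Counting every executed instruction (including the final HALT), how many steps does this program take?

after mov edx, 9: edx=9
after mov esi, 3: esi=3
after mov edi, 9: edi=9
after and esi, 15: esi=3&15=3
after sub edi, 1: edi=9-1=8
cmp edi, 3  (cmp 8,3)
jg again: taken
after and esi, 15: esi=3&15=3
after sub edi, 1: edi=8-1=7
cmp edi, 3  (cmp 7,3)
jg again: taken
after and esi, 15: esi=3&15=3
after sub edi, 1: edi=7-1=6
cmp edi, 3  (cmp 6,3)
jg again: taken
after and esi, 15: esi=3&15=3
after sub edi, 1: edi=6-1=5
cmp edi, 3  (cmp 5,3)
jg again: taken
after and esi, 15: esi=3&15=3
after sub edi, 1: edi=5-1=4
cmp edi, 3  (cmp 4,3)
jg again: taken
after and esi, 15: esi=3&15=3
after sub edi, 1: edi=4-1=3
cmp edi, 3  (cmp 3,3)
jg again: not taken
halt.
Total executed instructions: 28.

28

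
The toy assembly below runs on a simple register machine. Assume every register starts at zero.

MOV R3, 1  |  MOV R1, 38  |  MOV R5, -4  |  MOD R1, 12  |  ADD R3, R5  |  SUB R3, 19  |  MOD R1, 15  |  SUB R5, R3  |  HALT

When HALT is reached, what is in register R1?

2

R3=1
R1=38
R5=-4
R1=38%12=2
R3=1+(-4)=-3
R3=(-3)-19=-22
R1=2%15=2
R5=(-4)-(-22)=18
halt.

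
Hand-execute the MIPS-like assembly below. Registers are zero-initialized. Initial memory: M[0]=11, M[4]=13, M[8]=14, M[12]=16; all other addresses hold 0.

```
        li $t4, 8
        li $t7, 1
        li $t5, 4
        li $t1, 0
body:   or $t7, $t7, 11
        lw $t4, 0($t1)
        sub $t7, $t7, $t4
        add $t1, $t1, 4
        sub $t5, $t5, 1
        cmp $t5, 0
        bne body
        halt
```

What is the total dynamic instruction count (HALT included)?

li $t4, 8 → $t4=8
li $t7, 1 → $t7=1
li $t5, 4 → $t5=4
li $t1, 0 → $t1=0
or $t7, $t7, 11 → $t7=1|11=11
lw $t4, 0($t1) → $t4=M[0]=11
sub $t7, $t7, $t4 → $t7=11-11=0
add $t1, $t1, 4 → $t1=0+4=4
sub $t5, $t5, 1 → $t5=4-1=3
cmp $t5, 0  (cmp 3,0)
bne body: taken
or $t7, $t7, 11 → $t7=0|11=11
lw $t4, 0($t1) → $t4=M[4]=13
sub $t7, $t7, $t4 → $t7=11-13=-2
add $t1, $t1, 4 → $t1=4+4=8
sub $t5, $t5, 1 → $t5=3-1=2
cmp $t5, 0  (cmp 2,0)
bne body: taken
or $t7, $t7, 11 → $t7=(-2)|11=-1
lw $t4, 0($t1) → $t4=M[8]=14
sub $t7, $t7, $t4 → $t7=(-1)-14=-15
add $t1, $t1, 4 → $t1=8+4=12
sub $t5, $t5, 1 → $t5=2-1=1
cmp $t5, 0  (cmp 1,0)
bne body: taken
or $t7, $t7, 11 → $t7=(-15)|11=-5
lw $t4, 0($t1) → $t4=M[12]=16
sub $t7, $t7, $t4 → $t7=(-5)-16=-21
add $t1, $t1, 4 → $t1=12+4=16
sub $t5, $t5, 1 → $t5=1-1=0
cmp $t5, 0  (cmp 0,0)
bne body: not taken
halt.
Total executed instructions: 33.

33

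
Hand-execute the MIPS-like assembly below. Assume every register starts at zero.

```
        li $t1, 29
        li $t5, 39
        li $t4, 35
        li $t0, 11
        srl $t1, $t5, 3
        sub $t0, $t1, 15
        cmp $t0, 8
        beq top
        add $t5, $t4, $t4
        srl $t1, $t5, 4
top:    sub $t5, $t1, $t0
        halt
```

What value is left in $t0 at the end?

li $t1, 29 → $t1=29
li $t5, 39 → $t5=39
li $t4, 35 → $t4=35
li $t0, 11 → $t0=11
srl $t1, $t5, 3 → $t1=39>>3=4
sub $t0, $t1, 15 → $t0=4-15=-11
cmp $t0, 8  (cmp -11,8)
beq top: not taken
add $t5, $t4, $t4 → $t5=35+35=70
srl $t1, $t5, 4 → $t1=70>>4=4
sub $t5, $t1, $t0 → $t5=4-(-11)=15
halt.

-11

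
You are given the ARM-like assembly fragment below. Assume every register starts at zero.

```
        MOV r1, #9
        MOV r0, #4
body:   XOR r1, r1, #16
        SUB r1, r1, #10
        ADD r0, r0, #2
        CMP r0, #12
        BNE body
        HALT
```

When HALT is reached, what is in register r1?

after MOV r1, #9: r1=9
after MOV r0, #4: r0=4
after XOR r1, r1, #16: r1=9^16=25
after SUB r1, r1, #10: r1=25-10=15
after ADD r0, r0, #2: r0=4+2=6
CMP r0, #12  (cmp 6,12)
BNE body: taken
after XOR r1, r1, #16: r1=15^16=31
after SUB r1, r1, #10: r1=31-10=21
after ADD r0, r0, #2: r0=6+2=8
CMP r0, #12  (cmp 8,12)
BNE body: taken
after XOR r1, r1, #16: r1=21^16=5
after SUB r1, r1, #10: r1=5-10=-5
after ADD r0, r0, #2: r0=8+2=10
CMP r0, #12  (cmp 10,12)
BNE body: taken
after XOR r1, r1, #16: r1=(-5)^16=-21
after SUB r1, r1, #10: r1=(-21)-10=-31
after ADD r0, r0, #2: r0=10+2=12
CMP r0, #12  (cmp 12,12)
BNE body: not taken
halt.

-31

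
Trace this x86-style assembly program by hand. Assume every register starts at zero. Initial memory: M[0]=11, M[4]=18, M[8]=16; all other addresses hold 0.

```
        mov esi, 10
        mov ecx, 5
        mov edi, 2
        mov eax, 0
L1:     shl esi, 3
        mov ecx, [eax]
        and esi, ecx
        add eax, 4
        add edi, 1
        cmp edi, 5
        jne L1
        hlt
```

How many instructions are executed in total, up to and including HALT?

esi=10
ecx=5
edi=2
eax=0
esi=10<<3=80
ecx=M[0]=11
esi=80&11=0
eax=0+4=4
edi=2+1=3
cmp edi, 5  (cmp 3,5)
jne L1: taken
esi=0<<3=0
ecx=M[4]=18
esi=0&18=0
eax=4+4=8
edi=3+1=4
cmp edi, 5  (cmp 4,5)
jne L1: taken
esi=0<<3=0
ecx=M[8]=16
esi=0&16=0
eax=8+4=12
edi=4+1=5
cmp edi, 5  (cmp 5,5)
jne L1: not taken
halt.
Total executed instructions: 26.

26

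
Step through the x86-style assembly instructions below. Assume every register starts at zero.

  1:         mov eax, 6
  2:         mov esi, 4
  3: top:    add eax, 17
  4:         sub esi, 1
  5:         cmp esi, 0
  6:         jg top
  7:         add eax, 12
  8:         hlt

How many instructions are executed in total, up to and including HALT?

after mov eax, 6: eax=6
after mov esi, 4: esi=4
after add eax, 17: eax=6+17=23
after sub esi, 1: esi=4-1=3
cmp esi, 0  (cmp 3,0)
jg top: taken
after add eax, 17: eax=23+17=40
after sub esi, 1: esi=3-1=2
cmp esi, 0  (cmp 2,0)
jg top: taken
after add eax, 17: eax=40+17=57
after sub esi, 1: esi=2-1=1
cmp esi, 0  (cmp 1,0)
jg top: taken
after add eax, 17: eax=57+17=74
after sub esi, 1: esi=1-1=0
cmp esi, 0  (cmp 0,0)
jg top: not taken
after add eax, 12: eax=74+12=86
halt.
Total executed instructions: 20.

20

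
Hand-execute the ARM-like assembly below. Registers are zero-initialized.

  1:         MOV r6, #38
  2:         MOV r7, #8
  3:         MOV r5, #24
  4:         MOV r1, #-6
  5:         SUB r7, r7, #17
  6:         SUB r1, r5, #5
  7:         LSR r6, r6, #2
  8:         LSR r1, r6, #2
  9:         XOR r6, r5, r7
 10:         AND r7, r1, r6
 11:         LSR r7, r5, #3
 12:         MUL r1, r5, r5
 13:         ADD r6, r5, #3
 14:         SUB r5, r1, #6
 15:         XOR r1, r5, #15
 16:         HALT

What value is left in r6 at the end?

27

after MOV r6, #38: r6=38
after MOV r7, #8: r7=8
after MOV r5, #24: r5=24
after MOV r1, #-6: r1=-6
after SUB r7, r7, #17: r7=8-17=-9
after SUB r1, r5, #5: r1=24-5=19
after LSR r6, r6, #2: r6=38>>2=9
after LSR r1, r6, #2: r1=9>>2=2
after XOR r6, r5, r7: r6=24^(-9)=-17
after AND r7, r1, r6: r7=2&(-17)=2
after LSR r7, r5, #3: r7=24>>3=3
after MUL r1, r5, r5: r1=24*24=576
after ADD r6, r5, #3: r6=24+3=27
after SUB r5, r1, #6: r5=576-6=570
after XOR r1, r5, #15: r1=570^15=565
halt.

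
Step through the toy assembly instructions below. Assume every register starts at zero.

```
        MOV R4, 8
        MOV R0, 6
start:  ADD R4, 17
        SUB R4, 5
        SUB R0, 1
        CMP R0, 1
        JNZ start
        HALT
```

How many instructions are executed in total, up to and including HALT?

28

after MOV R4, 8: R4=8
after MOV R0, 6: R0=6
after ADD R4, 17: R4=8+17=25
after SUB R4, 5: R4=25-5=20
after SUB R0, 1: R0=6-1=5
CMP R0, 1  (cmp 5,1)
JNZ start: taken
after ADD R4, 17: R4=20+17=37
after SUB R4, 5: R4=37-5=32
after SUB R0, 1: R0=5-1=4
CMP R0, 1  (cmp 4,1)
JNZ start: taken
after ADD R4, 17: R4=32+17=49
after SUB R4, 5: R4=49-5=44
after SUB R0, 1: R0=4-1=3
CMP R0, 1  (cmp 3,1)
JNZ start: taken
after ADD R4, 17: R4=44+17=61
after SUB R4, 5: R4=61-5=56
after SUB R0, 1: R0=3-1=2
CMP R0, 1  (cmp 2,1)
JNZ start: taken
after ADD R4, 17: R4=56+17=73
after SUB R4, 5: R4=73-5=68
after SUB R0, 1: R0=2-1=1
CMP R0, 1  (cmp 1,1)
JNZ start: not taken
halt.
Total executed instructions: 28.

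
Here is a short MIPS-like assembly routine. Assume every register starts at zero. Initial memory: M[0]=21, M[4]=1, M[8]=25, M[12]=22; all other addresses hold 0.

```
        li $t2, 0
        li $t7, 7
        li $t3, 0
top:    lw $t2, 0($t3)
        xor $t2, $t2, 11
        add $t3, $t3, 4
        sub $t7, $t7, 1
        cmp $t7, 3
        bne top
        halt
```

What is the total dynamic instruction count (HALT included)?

after li $t2, 0: $t2=0
after li $t7, 7: $t7=7
after li $t3, 0: $t3=0
after lw $t2, 0($t3): $t2=M[0]=21
after xor $t2, $t2, 11: $t2=21^11=30
after add $t3, $t3, 4: $t3=0+4=4
after sub $t7, $t7, 1: $t7=7-1=6
cmp $t7, 3  (cmp 6,3)
bne top: taken
after lw $t2, 0($t3): $t2=M[4]=1
after xor $t2, $t2, 11: $t2=1^11=10
after add $t3, $t3, 4: $t3=4+4=8
after sub $t7, $t7, 1: $t7=6-1=5
cmp $t7, 3  (cmp 5,3)
bne top: taken
after lw $t2, 0($t3): $t2=M[8]=25
after xor $t2, $t2, 11: $t2=25^11=18
after add $t3, $t3, 4: $t3=8+4=12
after sub $t7, $t7, 1: $t7=5-1=4
cmp $t7, 3  (cmp 4,3)
bne top: taken
after lw $t2, 0($t3): $t2=M[12]=22
after xor $t2, $t2, 11: $t2=22^11=29
after add $t3, $t3, 4: $t3=12+4=16
after sub $t7, $t7, 1: $t7=4-1=3
cmp $t7, 3  (cmp 3,3)
bne top: not taken
halt.
Total executed instructions: 28.

28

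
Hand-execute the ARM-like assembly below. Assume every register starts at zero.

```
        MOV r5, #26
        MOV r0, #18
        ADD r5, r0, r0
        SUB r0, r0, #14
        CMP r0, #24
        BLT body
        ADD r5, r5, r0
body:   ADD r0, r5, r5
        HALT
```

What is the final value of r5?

36

MOV r5, #26 → r5=26
MOV r0, #18 → r0=18
ADD r5, r0, r0 → r5=18+18=36
SUB r0, r0, #14 → r0=18-14=4
CMP r0, #24  (cmp 4,24)
BLT body: taken
ADD r0, r5, r5 → r0=36+36=72
halt.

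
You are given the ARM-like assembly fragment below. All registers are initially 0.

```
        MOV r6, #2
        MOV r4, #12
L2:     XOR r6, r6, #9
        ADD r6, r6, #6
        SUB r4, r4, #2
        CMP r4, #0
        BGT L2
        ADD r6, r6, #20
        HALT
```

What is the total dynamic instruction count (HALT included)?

34

r6=2
r4=12
r6=2^9=11
r6=11+6=17
r4=12-2=10
CMP r4, #0  (cmp 10,0)
BGT L2: taken
r6=17^9=24
r6=24+6=30
r4=10-2=8
CMP r4, #0  (cmp 8,0)
BGT L2: taken
r6=30^9=23
r6=23+6=29
r4=8-2=6
CMP r4, #0  (cmp 6,0)
BGT L2: taken
r6=29^9=20
r6=20+6=26
r4=6-2=4
CMP r4, #0  (cmp 4,0)
BGT L2: taken
r6=26^9=19
r6=19+6=25
r4=4-2=2
CMP r4, #0  (cmp 2,0)
BGT L2: taken
r6=25^9=16
r6=16+6=22
r4=2-2=0
CMP r4, #0  (cmp 0,0)
BGT L2: not taken
r6=22+20=42
halt.
Total executed instructions: 34.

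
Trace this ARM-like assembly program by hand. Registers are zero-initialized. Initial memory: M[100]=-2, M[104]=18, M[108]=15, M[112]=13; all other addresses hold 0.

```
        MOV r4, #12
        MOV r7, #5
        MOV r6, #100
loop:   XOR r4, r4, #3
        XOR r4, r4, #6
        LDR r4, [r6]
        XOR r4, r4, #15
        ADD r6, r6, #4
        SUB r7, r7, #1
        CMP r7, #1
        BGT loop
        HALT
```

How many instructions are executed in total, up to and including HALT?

MOV r4, #12 → r4=12
MOV r7, #5 → r7=5
MOV r6, #100 → r6=100
XOR r4, r4, #3 → r4=12^3=15
XOR r4, r4, #6 → r4=15^6=9
LDR r4, [r6] → r4=M[100]=-2
XOR r4, r4, #15 → r4=(-2)^15=-15
ADD r6, r6, #4 → r6=100+4=104
SUB r7, r7, #1 → r7=5-1=4
CMP r7, #1  (cmp 4,1)
BGT loop: taken
XOR r4, r4, #3 → r4=(-15)^3=-14
XOR r4, r4, #6 → r4=(-14)^6=-12
LDR r4, [r6] → r4=M[104]=18
XOR r4, r4, #15 → r4=18^15=29
ADD r6, r6, #4 → r6=104+4=108
SUB r7, r7, #1 → r7=4-1=3
CMP r7, #1  (cmp 3,1)
BGT loop: taken
XOR r4, r4, #3 → r4=29^3=30
XOR r4, r4, #6 → r4=30^6=24
LDR r4, [r6] → r4=M[108]=15
XOR r4, r4, #15 → r4=15^15=0
ADD r6, r6, #4 → r6=108+4=112
SUB r7, r7, #1 → r7=3-1=2
CMP r7, #1  (cmp 2,1)
BGT loop: taken
XOR r4, r4, #3 → r4=0^3=3
XOR r4, r4, #6 → r4=3^6=5
LDR r4, [r6] → r4=M[112]=13
XOR r4, r4, #15 → r4=13^15=2
ADD r6, r6, #4 → r6=112+4=116
SUB r7, r7, #1 → r7=2-1=1
CMP r7, #1  (cmp 1,1)
BGT loop: not taken
halt.
Total executed instructions: 36.

36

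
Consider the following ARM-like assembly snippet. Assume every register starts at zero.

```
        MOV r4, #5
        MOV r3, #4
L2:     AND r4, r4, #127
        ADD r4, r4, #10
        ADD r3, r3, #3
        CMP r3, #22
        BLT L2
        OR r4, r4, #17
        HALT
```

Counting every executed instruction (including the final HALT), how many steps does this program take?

r4=5
r3=4
r4=5&127=5
r4=5+10=15
r3=4+3=7
CMP r3, #22  (cmp 7,22)
BLT L2: taken
r4=15&127=15
r4=15+10=25
r3=7+3=10
CMP r3, #22  (cmp 10,22)
BLT L2: taken
r4=25&127=25
r4=25+10=35
r3=10+3=13
CMP r3, #22  (cmp 13,22)
BLT L2: taken
r4=35&127=35
r4=35+10=45
r3=13+3=16
CMP r3, #22  (cmp 16,22)
BLT L2: taken
r4=45&127=45
r4=45+10=55
r3=16+3=19
CMP r3, #22  (cmp 19,22)
BLT L2: taken
r4=55&127=55
r4=55+10=65
r3=19+3=22
CMP r3, #22  (cmp 22,22)
BLT L2: not taken
r4=65|17=81
halt.
Total executed instructions: 34.

34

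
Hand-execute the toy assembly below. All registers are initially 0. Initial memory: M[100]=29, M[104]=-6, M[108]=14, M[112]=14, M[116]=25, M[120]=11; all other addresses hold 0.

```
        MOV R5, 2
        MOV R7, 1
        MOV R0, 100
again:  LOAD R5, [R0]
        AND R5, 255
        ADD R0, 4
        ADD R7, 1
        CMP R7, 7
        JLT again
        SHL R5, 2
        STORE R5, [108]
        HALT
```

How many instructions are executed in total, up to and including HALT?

MOV R5, 2 → R5=2
MOV R7, 1 → R7=1
MOV R0, 100 → R0=100
LOAD R5, [R0] → R5=M[100]=29
AND R5, 255 → R5=29&255=29
ADD R0, 4 → R0=100+4=104
ADD R7, 1 → R7=1+1=2
CMP R7, 7  (cmp 2,7)
JLT again: taken
LOAD R5, [R0] → R5=M[104]=-6
AND R5, 255 → R5=(-6)&255=250
ADD R0, 4 → R0=104+4=108
ADD R7, 1 → R7=2+1=3
CMP R7, 7  (cmp 3,7)
JLT again: taken
LOAD R5, [R0] → R5=M[108]=14
AND R5, 255 → R5=14&255=14
ADD R0, 4 → R0=108+4=112
ADD R7, 1 → R7=3+1=4
CMP R7, 7  (cmp 4,7)
JLT again: taken
LOAD R5, [R0] → R5=M[112]=14
AND R5, 255 → R5=14&255=14
ADD R0, 4 → R0=112+4=116
ADD R7, 1 → R7=4+1=5
CMP R7, 7  (cmp 5,7)
JLT again: taken
LOAD R5, [R0] → R5=M[116]=25
AND R5, 255 → R5=25&255=25
ADD R0, 4 → R0=116+4=120
ADD R7, 1 → R7=5+1=6
CMP R7, 7  (cmp 6,7)
JLT again: taken
LOAD R5, [R0] → R5=M[120]=11
AND R5, 255 → R5=11&255=11
ADD R0, 4 → R0=120+4=124
ADD R7, 1 → R7=6+1=7
CMP R7, 7  (cmp 7,7)
JLT again: not taken
SHL R5, 2 → R5=11<<2=44
STORE R5, [108] → M[108]=44
halt.
Total executed instructions: 42.

42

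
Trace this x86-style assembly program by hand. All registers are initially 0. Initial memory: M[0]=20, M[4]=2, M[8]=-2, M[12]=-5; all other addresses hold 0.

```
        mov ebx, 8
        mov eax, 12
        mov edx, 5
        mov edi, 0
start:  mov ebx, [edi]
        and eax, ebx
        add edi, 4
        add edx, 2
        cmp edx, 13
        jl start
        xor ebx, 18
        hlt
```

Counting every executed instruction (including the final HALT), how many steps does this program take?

30

mov ebx, 8 → ebx=8
mov eax, 12 → eax=12
mov edx, 5 → edx=5
mov edi, 0 → edi=0
mov ebx, [edi] → ebx=M[0]=20
and eax, ebx → eax=12&20=4
add edi, 4 → edi=0+4=4
add edx, 2 → edx=5+2=7
cmp edx, 13  (cmp 7,13)
jl start: taken
mov ebx, [edi] → ebx=M[4]=2
and eax, ebx → eax=4&2=0
add edi, 4 → edi=4+4=8
add edx, 2 → edx=7+2=9
cmp edx, 13  (cmp 9,13)
jl start: taken
mov ebx, [edi] → ebx=M[8]=-2
and eax, ebx → eax=0&(-2)=0
add edi, 4 → edi=8+4=12
add edx, 2 → edx=9+2=11
cmp edx, 13  (cmp 11,13)
jl start: taken
mov ebx, [edi] → ebx=M[12]=-5
and eax, ebx → eax=0&(-5)=0
add edi, 4 → edi=12+4=16
add edx, 2 → edx=11+2=13
cmp edx, 13  (cmp 13,13)
jl start: not taken
xor ebx, 18 → ebx=(-5)^18=-23
halt.
Total executed instructions: 30.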